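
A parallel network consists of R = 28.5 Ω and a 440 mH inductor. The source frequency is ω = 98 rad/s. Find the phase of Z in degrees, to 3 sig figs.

33.5°

X_L = ωL = 43.1 Ω
Parallel: admittances add. Y = 1/R + 1/(jωL)
Y = (0.0351 − j0.0232) S
|Y| = 0.0421 S → |Z| = 1/|Y| = 23.8 Ω, ∠Z = −∠Y = 33.5°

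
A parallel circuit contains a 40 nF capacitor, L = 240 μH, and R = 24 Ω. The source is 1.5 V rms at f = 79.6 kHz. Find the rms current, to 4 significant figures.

ω = 2πf = 500100 rad/s
X_L = ωL = 120.0 Ω
X_C = 1/(ωC) = 49.99 Ω
Parallel: admittances add. Y = 1/R + 1/(jωL) + jωC
Y = (0.04167 + j0.01167) S
|Y| = 0.04327 S → |Z| = 1/|Y| = 23.11 Ω, ∠Z = −∠Y = -15.65°
I = V/|Z| = 1.5/23.11 = 64.91 mA

64.91 mA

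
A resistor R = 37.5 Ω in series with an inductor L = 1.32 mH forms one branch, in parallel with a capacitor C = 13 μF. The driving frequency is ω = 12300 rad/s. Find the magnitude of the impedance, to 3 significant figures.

6.59 Ω

X_L = ωL = 16.2 Ω
X_C = 1/(ωC) = 6.25 Ω
Branch 1 (R+jX_L): Z₁ = 37.5 + j16.2 Ω, |Z₁| = 40.9 Ω
Branch 2 (−jX_C): Z₂ = −j6.25 Ω
Parallel: Z = Z₁Z₂/(Z₁+Z₂), |Z| = 6.59 Ω, ∠Z = -81.5°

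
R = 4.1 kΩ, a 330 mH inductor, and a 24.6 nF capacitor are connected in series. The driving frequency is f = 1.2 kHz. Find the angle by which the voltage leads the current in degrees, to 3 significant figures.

ω = 2πf = 7540 rad/s
X_L = ωL = 2490 Ω
X_C = 1/(ωC) = 5390 Ω
Net reactance X = X_L − X_C = -2900 Ω
Z = 4100 − j2900 Ω
|Z| = √(4100² + 2900²) = 5020 Ω
∠Z = arctan(-2900/4100) = -35.3°

-35.3°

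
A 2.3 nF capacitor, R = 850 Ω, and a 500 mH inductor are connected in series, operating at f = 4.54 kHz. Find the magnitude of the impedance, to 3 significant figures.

1300 Ω

ω = 2πf = 28530 rad/s
X_L = ωL = 14300 Ω
X_C = 1/(ωC) = 15200 Ω
Net reactance X = X_L − X_C = -979 Ω
Z = 850 − j979 Ω
|Z| = √(850² + 979²) = 1300 Ω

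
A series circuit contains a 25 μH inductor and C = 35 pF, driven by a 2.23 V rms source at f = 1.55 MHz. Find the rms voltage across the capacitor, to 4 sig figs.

2.432 V

ω = 2πf = 9.739e+06 rad/s
X_L = ωL = 243.5 Ω
X_C = 1/(ωC) = 2934 Ω
Net reactance X = X_L − X_C = -2690 Ω
Z = − j2690 Ω
|Z| = √(0² + 2690²) = 2690 Ω
I = V/|Z| = 828.9 μA
V_C = I·|Z_C| = 0.0008289 × 2934 = 2.432 V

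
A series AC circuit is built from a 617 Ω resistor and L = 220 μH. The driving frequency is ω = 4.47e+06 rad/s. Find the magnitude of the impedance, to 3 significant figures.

X_L = ωL = 983 Ω
Z = 617 + j983 Ω
|Z| = √(617² + 983²) = 1160 Ω

1160 Ω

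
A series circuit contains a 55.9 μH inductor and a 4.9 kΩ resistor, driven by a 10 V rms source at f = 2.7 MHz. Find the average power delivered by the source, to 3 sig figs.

19.7 mW

ω = 2πf = 1.696e+07 rad/s
X_L = ωL = 948 Ω
Z = 4900 + j948 Ω
|Z| = √(4900² + 948²) = 4990 Ω
∠Z = arctan(948/4900) = 11.0°
I = V/|Z| = 2.00 mA
P = VI cos φ = 10 × 0.00200 × cos(11.0°) = 19.7 mW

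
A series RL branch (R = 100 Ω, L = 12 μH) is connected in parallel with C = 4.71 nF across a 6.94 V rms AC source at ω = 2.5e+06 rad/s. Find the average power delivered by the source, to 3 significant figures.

X_L = ωL = 30.0 Ω
X_C = 1/(ωC) = 84.9 Ω
Branch 1 (R+jX_L): Z₁ = 100 + j30.0 Ω, |Z₁| = 104 Ω
Branch 2 (−jX_C): Z₂ = −j84.9 Ω
Parallel: Z = Z₁Z₂/(Z₁+Z₂), |Z| = 77.7 Ω, ∠Z = -44.5°
I = V/|Z| = 89.3 mA
P = VI cos φ = 6.94 × 0.0893 × cos(-44.5°) = 442 mW

442 mW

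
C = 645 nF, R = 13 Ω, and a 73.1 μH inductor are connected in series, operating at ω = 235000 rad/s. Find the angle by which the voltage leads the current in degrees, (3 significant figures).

39.1°

X_L = ωL = 17.2 Ω
X_C = 1/(ωC) = 6.60 Ω
Net reactance X = X_L − X_C = 10.6 Ω
Z = 13.0 + j10.6 Ω
|Z| = √(13.0² + 10.6²) = 16.8 Ω
∠Z = arctan(10.6/13.0) = 39.1°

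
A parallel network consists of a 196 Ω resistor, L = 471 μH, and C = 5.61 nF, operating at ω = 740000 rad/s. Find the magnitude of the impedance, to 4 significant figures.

190.1 Ω

X_L = ωL = 348.5 Ω
X_C = 1/(ωC) = 240.9 Ω
Parallel: admittances add. Y = 1/R + 1/(jωL) + jωC
Y = (0.005102 + j0.001282) S
|Y| = 0.005261 S → |Z| = 1/|Y| = 190.1 Ω, ∠Z = −∠Y = -14.11°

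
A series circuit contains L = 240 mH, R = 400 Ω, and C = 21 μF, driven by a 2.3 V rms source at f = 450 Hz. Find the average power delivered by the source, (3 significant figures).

ω = 2πf = 2827 rad/s
X_L = ωL = 679 Ω
X_C = 1/(ωC) = 16.8 Ω
Net reactance X = X_L − X_C = 662 Ω
Z = 400 + j662 Ω
|Z| = √(400² + 662²) = 773 Ω
∠Z = arctan(662/400) = 58.8°
I = V/|Z| = 2.97 mA
P = VI cos φ = 2.3 × 0.00297 × cos(58.8°) = 3.54 mW

3.54 mW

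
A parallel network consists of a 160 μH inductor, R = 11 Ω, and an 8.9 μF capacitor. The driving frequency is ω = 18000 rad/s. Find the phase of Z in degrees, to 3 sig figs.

64.1°

X_L = ωL = 2.88 Ω
X_C = 1/(ωC) = 6.24 Ω
Parallel: admittances add. Y = 1/R + 1/(jωL) + jωC
Y = (0.0909 − j0.187) S
|Y| = 0.208 S → |Z| = 1/|Y| = 4.81 Ω, ∠Z = −∠Y = 64.1°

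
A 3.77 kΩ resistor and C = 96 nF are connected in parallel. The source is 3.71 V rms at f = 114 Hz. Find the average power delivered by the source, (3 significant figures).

3.65 mW

ω = 2πf = 716.3 rad/s
X_C = 1/(ωC) = 14500 Ω
Parallel: admittances add. Y = 1/R + jωC
Y = (0.000265 + j6.88e-05) S
|Y| = 0.000274 S → |Z| = 1/|Y| = 3650 Ω, ∠Z = −∠Y = -14.5°
I = V/|Z| = 1.02 mA
P = VI cos φ = 3.71 × 0.00102 × cos(-14.5°) = 3.65 mW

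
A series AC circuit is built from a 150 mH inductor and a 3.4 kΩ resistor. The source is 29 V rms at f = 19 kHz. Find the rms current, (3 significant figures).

ω = 2πf = 119400 rad/s
X_L = ωL = 17900 Ω
Z = 3400 + j17900 Ω
|Z| = √(3400² + 17900²) = 18200 Ω
I = V/|Z| = 29/18200 = 1.59 mA

1.59 mA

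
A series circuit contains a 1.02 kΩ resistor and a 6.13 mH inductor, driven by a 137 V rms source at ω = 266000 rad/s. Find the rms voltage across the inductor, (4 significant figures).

X_L = ωL = 1631 Ω
Z = 1020 + j1631 Ω
|Z| = √(1020² + 1631²) = 1923 Ω
I = V/|Z| = 71.23 mA
V_L = I·|Z_L| = 0.07123 × 1631 = 116.1 V

116.1 V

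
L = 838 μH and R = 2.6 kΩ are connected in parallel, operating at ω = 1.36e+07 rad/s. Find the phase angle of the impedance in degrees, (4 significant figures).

X_L = ωL = 11400 Ω
Parallel: admittances add. Y = 1/R + 1/(jωL)
Y = (0.0003846 − j8.774e-05) S
|Y| = 0.0003945 S → |Z| = 1/|Y| = 2535 Ω, ∠Z = −∠Y = 12.85°

12.85°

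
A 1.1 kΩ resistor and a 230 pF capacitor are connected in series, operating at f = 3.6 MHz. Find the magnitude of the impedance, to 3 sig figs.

1120 Ω

ω = 2πf = 2.262e+07 rad/s
X_C = 1/(ωC) = 192 Ω
Z = 1100 − j192 Ω
|Z| = √(1100² + 192²) = 1120 Ω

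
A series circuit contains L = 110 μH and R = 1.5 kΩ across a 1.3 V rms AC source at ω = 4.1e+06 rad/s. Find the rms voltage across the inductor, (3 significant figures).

0.374 V

X_L = ωL = 451 Ω
Z = 1500 + j451 Ω
|Z| = √(1500² + 451²) = 1570 Ω
I = V/|Z| = 830 μA
V_L = I·|Z_L| = 0.000830 × 451 = 0.374 V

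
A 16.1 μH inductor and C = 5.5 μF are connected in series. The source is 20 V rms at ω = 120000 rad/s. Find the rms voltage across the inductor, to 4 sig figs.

X_L = ωL = 1.932 Ω
X_C = 1/(ωC) = 1.515 Ω
Net reactance X = X_L − X_C = 0.4168 Ω
Z = j0.4168 Ω
|Z| = √(0² + 0.4168²) = 0.4168 Ω
I = V/|Z| = 47.98 A
V_L = I·|Z_L| = 47.98 × 1.932 = 92.70 V

92.70 V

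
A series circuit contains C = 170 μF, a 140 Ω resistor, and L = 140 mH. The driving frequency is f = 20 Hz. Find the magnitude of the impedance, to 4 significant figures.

143.0 Ω

ω = 2πf = 125.7 rad/s
X_L = ωL = 17.59 Ω
X_C = 1/(ωC) = 46.81 Ω
Net reactance X = X_L − X_C = -29.22 Ω
Z = 140.0 − j29.22 Ω
|Z| = √(140.0² + 29.22²) = 143.0 Ω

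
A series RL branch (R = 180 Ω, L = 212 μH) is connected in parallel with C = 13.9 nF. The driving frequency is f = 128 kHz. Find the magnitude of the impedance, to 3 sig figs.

ω = 2πf = 804200 rad/s
X_L = ωL = 171 Ω
X_C = 1/(ωC) = 89.5 Ω
Branch 1 (R+jX_L): Z₁ = 180 + j171 Ω, |Z₁| = 248 Ω
Branch 2 (−jX_C): Z₂ = −j89.5 Ω
Parallel: Z = Z₁Z₂/(Z₁+Z₂), |Z| = 112 Ω, ∠Z = -70.8°

112 Ω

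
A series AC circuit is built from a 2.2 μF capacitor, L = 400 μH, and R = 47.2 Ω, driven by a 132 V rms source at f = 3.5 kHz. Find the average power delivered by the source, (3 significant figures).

ω = 2πf = 21990 rad/s
X_L = ωL = 8.80 Ω
X_C = 1/(ωC) = 20.7 Ω
Net reactance X = X_L − X_C = -11.9 Ω
Z = 47.2 − j11.9 Ω
|Z| = √(47.2² + 11.9²) = 48.7 Ω
∠Z = arctan(-11.9/47.2) = -14.1°
I = V/|Z| = 2.71 A
P = VI cos φ = 132 × 2.71 × cos(-14.1°) = 347 W

347 W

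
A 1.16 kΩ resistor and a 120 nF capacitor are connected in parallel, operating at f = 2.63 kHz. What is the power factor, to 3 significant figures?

0.399

ω = 2πf = 16520 rad/s
X_C = 1/(ωC) = 504 Ω
Parallel: admittances add. Y = 1/R + jωC
Y = (0.000862 + j0.00198) S
|Y| = 0.00216 S → |Z| = 1/|Y| = 462 Ω, ∠Z = −∠Y = -66.5°
cos φ = cos(-66.5°) = 0.399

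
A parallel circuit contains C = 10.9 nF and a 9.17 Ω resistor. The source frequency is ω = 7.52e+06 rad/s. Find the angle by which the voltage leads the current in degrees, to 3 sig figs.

-36.9°

X_C = 1/(ωC) = 12.2 Ω
Parallel: admittances add. Y = 1/R + jωC
Y = (0.109 + j0.0820) S
|Y| = 0.136 S → |Z| = 1/|Y| = 7.33 Ω, ∠Z = −∠Y = -36.9°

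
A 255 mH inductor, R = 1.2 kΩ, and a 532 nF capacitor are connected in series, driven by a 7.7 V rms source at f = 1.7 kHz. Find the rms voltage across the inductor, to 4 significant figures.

7.447 V

ω = 2πf = 10680 rad/s
X_L = ωL = 2724 Ω
X_C = 1/(ωC) = 176.0 Ω
Net reactance X = X_L − X_C = 2548 Ω
Z = 1200 + j2548 Ω
|Z| = √(1200² + 2548²) = 2816 Ω
I = V/|Z| = 2.734 mA
V_L = I·|Z_L| = 0.002734 × 2724 = 7.447 V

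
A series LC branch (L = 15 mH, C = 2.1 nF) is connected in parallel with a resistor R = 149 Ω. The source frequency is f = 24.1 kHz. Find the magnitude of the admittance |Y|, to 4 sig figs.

ω = 2πf = 151400 rad/s
X_L = ωL = 2271 Ω
X_C = 1/(ωC) = 3145 Ω
Branch 1: Z₁ = R = 149.0 Ω
Branch 2 (series LC): Z₂ = j(X_L − X_C) = −j873.4 Ω
Parallel: Z = Z₁Z₂/(Z₁+Z₂), |Z| = 146.9 Ω, ∠Z = -9.682°
|Y| = 1/|Z| = 6.808 mS

6.808 mS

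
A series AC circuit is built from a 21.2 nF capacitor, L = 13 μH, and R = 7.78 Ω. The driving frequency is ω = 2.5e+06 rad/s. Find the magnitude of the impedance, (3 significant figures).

15.7 Ω

X_L = ωL = 32.5 Ω
X_C = 1/(ωC) = 18.9 Ω
Net reactance X = X_L − X_C = 13.6 Ω
Z = 7.78 + j13.6 Ω
|Z| = √(7.78² + 13.6²) = 15.7 Ω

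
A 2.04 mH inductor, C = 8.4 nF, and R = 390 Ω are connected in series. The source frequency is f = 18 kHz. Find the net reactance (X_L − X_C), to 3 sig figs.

-822 Ω

ω = 2πf = 113100 rad/s
X_L = ωL = 231 Ω
X_C = 1/(ωC) = 1050 Ω
X = 231 − 1050 = -822 Ω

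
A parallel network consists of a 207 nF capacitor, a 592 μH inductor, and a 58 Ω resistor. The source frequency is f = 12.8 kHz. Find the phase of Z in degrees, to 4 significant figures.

14.18°

ω = 2πf = 80420 rad/s
X_L = ωL = 47.61 Ω
X_C = 1/(ωC) = 60.07 Ω
Parallel: admittances add. Y = 1/R + 1/(jωL) + jωC
Y = (0.01724 − j0.004355) S
|Y| = 0.01778 S → |Z| = 1/|Y| = 56.23 Ω, ∠Z = −∠Y = 14.18°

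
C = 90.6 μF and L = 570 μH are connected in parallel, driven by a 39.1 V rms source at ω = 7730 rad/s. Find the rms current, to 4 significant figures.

X_L = ωL = 4.406 Ω
X_C = 1/(ωC) = 1.428 Ω
Parallel: admittances add. Y = 1/(jωL) + jωC
Y = (0 + j0.4734) S
|Y| = 0.4734 S → |Z| = 1/|Y| = 2.112 Ω, ∠Z = −∠Y = -90.00°
I = V/|Z| = 39.1/2.112 = 18.51 A

18.51 A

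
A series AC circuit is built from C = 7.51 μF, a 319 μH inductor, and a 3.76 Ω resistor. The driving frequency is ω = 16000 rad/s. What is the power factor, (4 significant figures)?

X_L = ωL = 5.104 Ω
X_C = 1/(ωC) = 8.322 Ω
Net reactance X = X_L − X_C = -3.218 Ω
Z = 3.760 − j3.218 Ω
|Z| = √(3.760² + 3.218²) = 4.949 Ω
∠Z = arctan(-3.218/3.760) = -40.56°
cos φ = cos(-40.56°) = 0.7597

0.7597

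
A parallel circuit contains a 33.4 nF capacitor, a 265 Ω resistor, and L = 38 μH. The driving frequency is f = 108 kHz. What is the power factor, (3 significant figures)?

0.228

ω = 2πf = 678600 rad/s
X_L = ωL = 25.8 Ω
X_C = 1/(ωC) = 44.1 Ω
Parallel: admittances add. Y = 1/R + 1/(jωL) + jωC
Y = (0.00377 − j0.0161) S
|Y| = 0.0166 S → |Z| = 1/|Y| = 60.4 Ω, ∠Z = −∠Y = 76.8°
cos φ = cos(76.8°) = 0.228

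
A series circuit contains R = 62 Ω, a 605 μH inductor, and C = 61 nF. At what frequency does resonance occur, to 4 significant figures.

26.20 kHz

ω₀ = 1/√(LC) = 1/√(0.000605 × 6.1e-08) = 164600 rad/s
f₀ = ω₀/(2π) = 26.20 kHz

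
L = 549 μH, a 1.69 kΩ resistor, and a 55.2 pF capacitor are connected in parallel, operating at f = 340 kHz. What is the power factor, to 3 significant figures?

ω = 2πf = 2.136e+06 rad/s
X_L = ωL = 1170 Ω
X_C = 1/(ωC) = 8480 Ω
Parallel: admittances add. Y = 1/R + 1/(jωL) + jωC
Y = (0.000592 − j0.000735) S
|Y| = 0.000943 S → |Z| = 1/|Y| = 1060 Ω, ∠Z = −∠Y = 51.2°
cos φ = cos(51.2°) = 0.627

0.627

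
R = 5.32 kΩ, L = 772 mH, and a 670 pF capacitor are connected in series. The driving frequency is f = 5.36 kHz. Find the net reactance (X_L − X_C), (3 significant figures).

ω = 2πf = 33680 rad/s
X_L = ωL = 26000 Ω
X_C = 1/(ωC) = 44300 Ω
X = 26000 − 44300 = -18300 Ω

-18300 Ω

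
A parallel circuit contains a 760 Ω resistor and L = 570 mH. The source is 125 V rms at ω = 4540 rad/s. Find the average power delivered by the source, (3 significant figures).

X_L = ωL = 2590 Ω
Parallel: admittances add. Y = 1/R + 1/(jωL)
Y = (0.00132 − j0.000386) S
|Y| = 0.00137 S → |Z| = 1/|Y| = 729 Ω, ∠Z = −∠Y = 16.4°
I = V/|Z| = 171 mA
P = VI cos φ = 125 × 0.171 × cos(16.4°) = 20.6 W

20.6 W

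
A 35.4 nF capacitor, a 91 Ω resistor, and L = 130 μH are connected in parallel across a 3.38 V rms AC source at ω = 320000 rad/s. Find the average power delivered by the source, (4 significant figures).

X_L = ωL = 41.60 Ω
X_C = 1/(ωC) = 88.28 Ω
Parallel: admittances add. Y = 1/R + 1/(jωL) + jωC
Y = (0.01099 − j0.01271) S
|Y| = 0.01680 S → |Z| = 1/|Y| = 59.52 Ω, ∠Z = −∠Y = 49.15°
I = V/|Z| = 56.79 mA
P = VI cos φ = 3.38 × 0.05679 × cos(49.15°) = 125.5 mW

125.5 mW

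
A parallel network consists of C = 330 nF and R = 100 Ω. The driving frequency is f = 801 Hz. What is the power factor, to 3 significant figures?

0.986

ω = 2πf = 5033 rad/s
X_C = 1/(ωC) = 602 Ω
Parallel: admittances add. Y = 1/R + jωC
Y = (0.0100 + j0.00166) S
|Y| = 0.0101 S → |Z| = 1/|Y| = 98.6 Ω, ∠Z = −∠Y = -9.43°
cos φ = cos(-9.43°) = 0.986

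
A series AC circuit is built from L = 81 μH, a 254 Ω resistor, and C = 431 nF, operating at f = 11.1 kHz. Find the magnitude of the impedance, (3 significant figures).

255 Ω

ω = 2πf = 69740 rad/s
X_L = ωL = 5.65 Ω
X_C = 1/(ωC) = 33.3 Ω
Net reactance X = X_L − X_C = -27.6 Ω
Z = 254 − j27.6 Ω
|Z| = √(254² + 27.6²) = 255 Ω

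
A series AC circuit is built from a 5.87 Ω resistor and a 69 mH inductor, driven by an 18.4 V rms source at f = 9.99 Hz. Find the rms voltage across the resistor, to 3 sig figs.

14.8 V

ω = 2πf = 62.77 rad/s
X_L = ωL = 4.33 Ω
Z = 5.87 + j4.33 Ω
|Z| = √(5.87² + 4.33²) = 7.29 Ω
I = V/|Z| = 2.52 A
V_R = I·|Z_R| = 2.52 × 5.87 = 14.8 V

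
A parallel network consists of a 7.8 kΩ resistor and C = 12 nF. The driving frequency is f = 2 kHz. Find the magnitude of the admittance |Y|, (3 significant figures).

198 μS

ω = 2πf = 12570 rad/s
X_C = 1/(ωC) = 6630 Ω
Parallel: admittances add. Y = 1/R + jωC
Y = (0.000128 + j0.000151) S
|Y| = 0.000198 S → |Z| = 1/|Y| = 5050 Ω, ∠Z = −∠Y = -49.6°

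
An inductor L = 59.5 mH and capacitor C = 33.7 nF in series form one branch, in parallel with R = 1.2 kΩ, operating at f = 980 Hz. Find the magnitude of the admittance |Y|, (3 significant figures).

863 μS

ω = 2πf = 6158 rad/s
X_L = ωL = 366 Ω
X_C = 1/(ωC) = 4820 Ω
Branch 1: Z₁ = R = 1200 Ω
Branch 2 (series LC): Z₂ = j(X_L − X_C) = −j4450 Ω
Parallel: Z = Z₁Z₂/(Z₁+Z₂), |Z| = 1160 Ω, ∠Z = -15.1°
|Y| = 1/|Z| = 863 μS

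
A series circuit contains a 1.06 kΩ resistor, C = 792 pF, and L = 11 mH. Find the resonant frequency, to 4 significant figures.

ω₀ = 1/√(LC) = 1/√(0.011 × 7.92e-10) = 338800 rad/s
f₀ = ω₀/(2π) = 53.92 kHz

53.92 kHz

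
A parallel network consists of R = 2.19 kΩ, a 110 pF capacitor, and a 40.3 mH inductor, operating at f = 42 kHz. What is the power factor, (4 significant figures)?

ω = 2πf = 263900 rad/s
X_L = ωL = 10630 Ω
X_C = 1/(ωC) = 34450 Ω
Parallel: admittances add. Y = 1/R + 1/(jωL) + jωC
Y = (0.0004566 − j6.5e-05) S
|Y| = 0.0004612 S → |Z| = 1/|Y| = 2168 Ω, ∠Z = −∠Y = 8.102°
cos φ = cos(8.102°) = 0.9900

0.9900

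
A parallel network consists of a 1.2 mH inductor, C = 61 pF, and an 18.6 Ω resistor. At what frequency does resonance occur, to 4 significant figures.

ω₀ = 1/√(LC) = 1/√(0.0012 × 6.1e-11) = 3.696e+06 rad/s
f₀ = ω₀/(2π) = 588.3 kHz

588.3 kHz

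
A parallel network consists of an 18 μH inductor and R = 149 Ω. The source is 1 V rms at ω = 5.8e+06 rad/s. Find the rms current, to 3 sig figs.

X_L = ωL = 104 Ω
Parallel: admittances add. Y = 1/R + 1/(jωL)
Y = (0.00671 − j0.00958) S
|Y| = 0.0117 S → |Z| = 1/|Y| = 85.5 Ω, ∠Z = −∠Y = 55.0°
I = V/|Z| = 1/85.5 = 11.7 mA

11.7 mA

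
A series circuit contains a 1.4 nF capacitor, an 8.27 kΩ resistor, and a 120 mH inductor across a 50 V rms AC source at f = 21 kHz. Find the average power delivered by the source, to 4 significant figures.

116.8 mW

ω = 2πf = 131900 rad/s
X_L = ωL = 15830 Ω
X_C = 1/(ωC) = 5413 Ω
Net reactance X = X_L − X_C = 10420 Ω
Z = 8270 + j10420 Ω
|Z| = √(8270² + 10420²) = 13300 Ω
∠Z = arctan(10420/8270) = 51.56°
I = V/|Z| = 3.759 mA
P = VI cos φ = 50 × 0.003759 × cos(51.56°) = 116.8 mW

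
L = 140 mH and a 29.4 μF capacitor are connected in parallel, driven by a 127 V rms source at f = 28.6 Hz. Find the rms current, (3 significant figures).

ω = 2πf = 179.7 rad/s
X_L = ωL = 25.2 Ω
X_C = 1/(ωC) = 189 Ω
Parallel: admittances add. Y = 1/(jωL) + jωC
Y = (0 − j0.0345) S
|Y| = 0.0345 S → |Z| = 1/|Y| = 29.0 Ω, ∠Z = −∠Y = 90.0°
I = V/|Z| = 127/29.0 = 4.38 A

4.38 A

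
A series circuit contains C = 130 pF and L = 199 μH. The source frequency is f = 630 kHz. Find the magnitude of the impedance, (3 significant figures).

ω = 2πf = 3.958e+06 rad/s
X_L = ωL = 788 Ω
X_C = 1/(ωC) = 1940 Ω
Net reactance X = X_L − X_C = -1160 Ω
Z = − j1160 Ω
|Z| = √(0² + 1160²) = 1160 Ω

1160 Ω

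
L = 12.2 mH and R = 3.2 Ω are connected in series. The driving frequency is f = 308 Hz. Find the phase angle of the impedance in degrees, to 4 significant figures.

82.28°

ω = 2πf = 1935 rad/s
X_L = ωL = 23.61 Ω
Z = 3.200 + j23.61 Ω
|Z| = √(3.200² + 23.61²) = 23.83 Ω
∠Z = arctan(23.61/3.200) = 82.28°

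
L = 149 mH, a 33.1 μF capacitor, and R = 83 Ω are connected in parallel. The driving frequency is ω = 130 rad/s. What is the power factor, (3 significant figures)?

X_L = ωL = 19.4 Ω
X_C = 1/(ωC) = 232 Ω
Parallel: admittances add. Y = 1/R + 1/(jωL) + jωC
Y = (0.0120 − j0.0473) S
|Y| = 0.0488 S → |Z| = 1/|Y| = 20.5 Ω, ∠Z = −∠Y = 75.7°
cos φ = cos(75.7°) = 0.247

0.247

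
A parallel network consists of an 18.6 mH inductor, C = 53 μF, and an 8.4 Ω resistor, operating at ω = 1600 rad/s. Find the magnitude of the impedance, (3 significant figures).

X_L = ωL = 29.8 Ω
X_C = 1/(ωC) = 11.8 Ω
Parallel: admittances add. Y = 1/R + 1/(jωL) + jωC
Y = (0.119 + j0.0512) S
|Y| = 0.130 S → |Z| = 1/|Y| = 7.72 Ω, ∠Z = −∠Y = -23.3°

7.72 Ω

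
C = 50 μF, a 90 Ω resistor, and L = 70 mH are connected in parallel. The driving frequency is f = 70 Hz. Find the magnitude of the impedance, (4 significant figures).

65.44 Ω

ω = 2πf = 439.8 rad/s
X_L = ωL = 30.79 Ω
X_C = 1/(ωC) = 45.47 Ω
Parallel: admittances add. Y = 1/R + 1/(jωL) + jωC
Y = (0.01111 − j0.01049) S
|Y| = 0.01528 S → |Z| = 1/|Y| = 65.44 Ω, ∠Z = −∠Y = 43.35°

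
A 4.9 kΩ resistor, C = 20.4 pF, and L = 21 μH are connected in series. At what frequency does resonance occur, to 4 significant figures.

7.689 MHz

ω₀ = 1/√(LC) = 1/√(2.1e-05 × 2.04e-11) = 4.831e+07 rad/s
f₀ = ω₀/(2π) = 7.689 MHz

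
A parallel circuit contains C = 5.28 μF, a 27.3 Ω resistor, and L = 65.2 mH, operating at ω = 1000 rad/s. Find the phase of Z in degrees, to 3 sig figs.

X_L = ωL = 65.2 Ω
X_C = 1/(ωC) = 189 Ω
Parallel: admittances add. Y = 1/R + 1/(jωL) + jωC
Y = (0.0366 − j0.0101) S
|Y| = 0.0380 S → |Z| = 1/|Y| = 26.3 Ω, ∠Z = −∠Y = 15.4°

15.4°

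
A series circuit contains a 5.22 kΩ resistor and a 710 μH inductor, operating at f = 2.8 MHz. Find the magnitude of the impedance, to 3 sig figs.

13500 Ω

ω = 2πf = 1.759e+07 rad/s
X_L = ωL = 12500 Ω
Z = 5220 + j12500 Ω
|Z| = √(5220² + 12500²) = 13500 Ω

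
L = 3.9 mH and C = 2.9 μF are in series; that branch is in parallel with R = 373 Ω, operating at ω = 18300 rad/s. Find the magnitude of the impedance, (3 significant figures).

52.0 Ω

X_L = ωL = 71.4 Ω
X_C = 1/(ωC) = 18.8 Ω
Branch 1: Z₁ = R = 373 Ω
Branch 2 (series LC): Z₂ = j(X_L − X_C) = j52.5 Ω
Parallel: Z = Z₁Z₂/(Z₁+Z₂), |Z| = 52.0 Ω, ∠Z = 82.0°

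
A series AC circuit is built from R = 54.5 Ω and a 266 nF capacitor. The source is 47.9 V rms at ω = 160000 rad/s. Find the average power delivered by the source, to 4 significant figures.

35.50 W

X_C = 1/(ωC) = 23.50 Ω
Z = 54.50 − j23.50 Ω
|Z| = √(54.50² + 23.50²) = 59.35 Ω
∠Z = arctan(-23.50/54.50) = -23.32°
I = V/|Z| = 807.1 mA
P = VI cos φ = 47.9 × 0.8071 × cos(-23.32°) = 35.50 W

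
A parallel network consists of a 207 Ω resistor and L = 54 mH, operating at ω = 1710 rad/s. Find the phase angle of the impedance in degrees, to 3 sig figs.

X_L = ωL = 92.3 Ω
Parallel: admittances add. Y = 1/R + 1/(jωL)
Y = (0.00483 − j0.0108) S
|Y| = 0.0119 S → |Z| = 1/|Y| = 84.3 Ω, ∠Z = −∠Y = 66.0°

66.0°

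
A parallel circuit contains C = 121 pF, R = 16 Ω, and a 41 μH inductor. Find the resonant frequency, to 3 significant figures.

2.26 MHz

ω₀ = 1/√(LC) = 1/√(4.1e-05 × 1.21e-10) = 1.42e+07 rad/s
f₀ = ω₀/(2π) = 2.26 MHz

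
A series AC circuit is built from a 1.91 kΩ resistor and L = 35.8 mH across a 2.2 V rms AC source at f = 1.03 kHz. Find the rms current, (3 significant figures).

1.14 mA

ω = 2πf = 6472 rad/s
X_L = ωL = 232 Ω
Z = 1910 + j232 Ω
|Z| = √(1910² + 232²) = 1920 Ω
I = V/|Z| = 2.2/1920 = 1.14 mA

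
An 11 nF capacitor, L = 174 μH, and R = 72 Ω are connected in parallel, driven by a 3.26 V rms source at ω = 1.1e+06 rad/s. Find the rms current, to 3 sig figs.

X_L = ωL = 191 Ω
X_C = 1/(ωC) = 82.6 Ω
Parallel: admittances add. Y = 1/R + 1/(jωL) + jωC
Y = (0.0139 + j0.00688) S
|Y| = 0.0155 S → |Z| = 1/|Y| = 64.5 Ω, ∠Z = −∠Y = -26.3°
I = V/|Z| = 3.26/64.5 = 50.5 mA

50.5 mA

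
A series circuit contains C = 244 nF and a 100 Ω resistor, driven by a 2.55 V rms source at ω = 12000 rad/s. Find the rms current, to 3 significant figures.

X_C = 1/(ωC) = 342 Ω
Z = 100 − j342 Ω
|Z| = √(100² + 342²) = 356 Ω
I = V/|Z| = 2.55/356 = 7.17 mA

7.17 mA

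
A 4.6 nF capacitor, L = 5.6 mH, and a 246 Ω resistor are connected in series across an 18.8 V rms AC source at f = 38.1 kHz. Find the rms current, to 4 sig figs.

37.79 mA

ω = 2πf = 239400 rad/s
X_L = ωL = 1341 Ω
X_C = 1/(ωC) = 908.1 Ω
Net reactance X = X_L − X_C = 432.5 Ω
Z = 246.0 + j432.5 Ω
|Z| = √(246.0² + 432.5²) = 497.5 Ω
I = V/|Z| = 18.8/497.5 = 37.79 mA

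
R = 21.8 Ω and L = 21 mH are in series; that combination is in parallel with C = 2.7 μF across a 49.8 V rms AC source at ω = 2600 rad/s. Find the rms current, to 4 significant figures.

538.2 mA

X_L = ωL = 54.60 Ω
X_C = 1/(ωC) = 142.5 Ω
Branch 1 (R+jX_L): Z₁ = 21.80 + j54.60 Ω, |Z₁| = 58.79 Ω
Branch 2 (−jX_C): Z₂ = −j142.5 Ω
Parallel: Z = Z₁Z₂/(Z₁+Z₂), |Z| = 92.52 Ω, ∠Z = 54.30°
I = V/|Z| = 49.8/92.52 = 538.2 mA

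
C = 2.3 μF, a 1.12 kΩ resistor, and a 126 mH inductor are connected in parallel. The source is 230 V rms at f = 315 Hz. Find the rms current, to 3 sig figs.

240 mA

ω = 2πf = 1979 rad/s
X_L = ωL = 249 Ω
X_C = 1/(ωC) = 220 Ω
Parallel: admittances add. Y = 1/R + 1/(jωL) + jωC
Y = (0.000893 + j0.000542) S
|Y| = 0.00104 S → |Z| = 1/|Y| = 957 Ω, ∠Z = −∠Y = -31.3°
I = V/|Z| = 230/957 = 240 mA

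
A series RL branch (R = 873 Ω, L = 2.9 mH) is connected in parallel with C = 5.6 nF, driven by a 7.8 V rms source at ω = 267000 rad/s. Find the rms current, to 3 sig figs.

8.79 mA

X_L = ωL = 774 Ω
X_C = 1/(ωC) = 669 Ω
Branch 1 (R+jX_L): Z₁ = 873 + j774 Ω, |Z₁| = 1170 Ω
Branch 2 (−jX_C): Z₂ = −j669 Ω
Parallel: Z = Z₁Z₂/(Z₁+Z₂), |Z| = 888 Ω, ∠Z = -55.3°
I = V/|Z| = 7.8/888 = 8.79 mA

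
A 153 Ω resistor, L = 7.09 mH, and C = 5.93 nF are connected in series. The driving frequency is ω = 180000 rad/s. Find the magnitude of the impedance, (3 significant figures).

X_L = ωL = 1280 Ω
X_C = 1/(ωC) = 937 Ω
Net reactance X = X_L − X_C = 339 Ω
Z = 153 + j339 Ω
|Z| = √(153² + 339²) = 372 Ω

372 Ω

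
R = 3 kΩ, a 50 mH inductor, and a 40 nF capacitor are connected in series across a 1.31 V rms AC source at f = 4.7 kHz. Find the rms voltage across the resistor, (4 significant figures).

ω = 2πf = 29530 rad/s
X_L = ωL = 1477 Ω
X_C = 1/(ωC) = 846.6 Ω
Net reactance X = X_L − X_C = 630.0 Ω
Z = 3000 + j630.0 Ω
|Z| = √(3000² + 630.0²) = 3065 Ω
I = V/|Z| = 427.3 μA
V_R = I·|Z_R| = 0.0004273 × 3000 = 1.282 V

1.282 V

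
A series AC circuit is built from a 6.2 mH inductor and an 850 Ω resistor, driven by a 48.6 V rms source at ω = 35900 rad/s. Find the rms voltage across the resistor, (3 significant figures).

X_L = ωL = 223 Ω
Z = 850 + j223 Ω
|Z| = √(850² + 223²) = 879 Ω
I = V/|Z| = 55.3 mA
V_R = I·|Z_R| = 0.0553 × 850 = 47.0 V

47.0 V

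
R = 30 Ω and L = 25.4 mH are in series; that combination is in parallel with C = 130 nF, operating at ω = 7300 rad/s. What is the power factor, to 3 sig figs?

X_L = ωL = 185 Ω
X_C = 1/(ωC) = 1050 Ω
Branch 1 (R+jX_L): Z₁ = 30.0 + j185 Ω, |Z₁| = 188 Ω
Branch 2 (−jX_C): Z₂ = −j1050 Ω
Parallel: Z = Z₁Z₂/(Z₁+Z₂), |Z| = 228 Ω, ∠Z = 78.8°
cos φ = cos(78.8°) = 0.194

0.194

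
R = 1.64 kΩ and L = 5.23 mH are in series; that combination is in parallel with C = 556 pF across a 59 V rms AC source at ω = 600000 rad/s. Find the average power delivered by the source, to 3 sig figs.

455 mW

X_L = ωL = 3140 Ω
X_C = 1/(ωC) = 3000 Ω
Branch 1 (R+jX_L): Z₁ = 1640 + j3140 Ω, |Z₁| = 3540 Ω
Branch 2 (−jX_C): Z₂ = −j3000 Ω
Parallel: Z = Z₁Z₂/(Z₁+Z₂), |Z| = 6450 Ω, ∠Z = -32.5°
I = V/|Z| = 9.15 mA
P = VI cos φ = 59 × 0.00915 × cos(-32.5°) = 455 mW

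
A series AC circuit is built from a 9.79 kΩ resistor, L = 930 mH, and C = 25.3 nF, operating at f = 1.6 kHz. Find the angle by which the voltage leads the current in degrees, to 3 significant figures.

29.0°

ω = 2πf = 10050 rad/s
X_L = ωL = 9350 Ω
X_C = 1/(ωC) = 3930 Ω
Net reactance X = X_L − X_C = 5420 Ω
Z = 9790 + j5420 Ω
|Z| = √(9790² + 5420²) = 11200 Ω
∠Z = arctan(5420/9790) = 29.0°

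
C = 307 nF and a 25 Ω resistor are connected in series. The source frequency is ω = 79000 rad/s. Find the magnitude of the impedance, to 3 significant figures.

48.2 Ω

X_C = 1/(ωC) = 41.2 Ω
Z = 25.0 − j41.2 Ω
|Z| = √(25.0² + 41.2²) = 48.2 Ω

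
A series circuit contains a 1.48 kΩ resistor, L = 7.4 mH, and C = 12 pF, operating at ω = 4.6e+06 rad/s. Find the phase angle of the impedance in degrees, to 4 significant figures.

84.69°

X_L = ωL = 34040 Ω
X_C = 1/(ωC) = 18120 Ω
Net reactance X = X_L − X_C = 15920 Ω
Z = 1480 + j15920 Ω
|Z| = √(1480² + 15920²) = 15990 Ω
∠Z = arctan(15920/1480) = 84.69°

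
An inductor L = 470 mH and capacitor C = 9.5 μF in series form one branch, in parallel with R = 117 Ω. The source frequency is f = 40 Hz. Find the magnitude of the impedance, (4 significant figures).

109.0 Ω

ω = 2πf = 251.3 rad/s
X_L = ωL = 118.1 Ω
X_C = 1/(ωC) = 418.8 Ω
Branch 1: Z₁ = R = 117.0 Ω
Branch 2 (series LC): Z₂ = j(X_L − X_C) = −j300.7 Ω
Parallel: Z = Z₁Z₂/(Z₁+Z₂), |Z| = 109.0 Ω, ∠Z = -21.26°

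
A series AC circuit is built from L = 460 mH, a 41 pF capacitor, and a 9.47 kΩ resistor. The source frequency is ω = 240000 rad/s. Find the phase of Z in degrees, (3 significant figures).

X_L = ωL = 110000 Ω
X_C = 1/(ωC) = 102000 Ω
Net reactance X = X_L − X_C = 8770 Ω
Z = 9470 + j8770 Ω
|Z| = √(9470² + 8770²) = 12900 Ω
∠Z = arctan(8770/9470) = 42.8°

42.8°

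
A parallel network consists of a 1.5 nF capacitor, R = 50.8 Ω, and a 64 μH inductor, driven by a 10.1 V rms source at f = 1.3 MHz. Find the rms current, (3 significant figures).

ω = 2πf = 8.168e+06 rad/s
X_L = ωL = 523 Ω
X_C = 1/(ωC) = 81.6 Ω
Parallel: admittances add. Y = 1/R + 1/(jωL) + jωC
Y = (0.0197 + j0.0103) S
|Y| = 0.0222 S → |Z| = 1/|Y| = 45.0 Ω, ∠Z = −∠Y = -27.7°
I = V/|Z| = 10.1/45.0 = 225 mA

225 mA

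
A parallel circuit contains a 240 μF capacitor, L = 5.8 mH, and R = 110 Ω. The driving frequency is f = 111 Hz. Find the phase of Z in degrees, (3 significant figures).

83.5°

ω = 2πf = 697.4 rad/s
X_L = ωL = 4.05 Ω
X_C = 1/(ωC) = 5.97 Ω
Parallel: admittances add. Y = 1/R + 1/(jωL) + jωC
Y = (0.00909 − j0.0798) S
|Y| = 0.0803 S → |Z| = 1/|Y| = 12.4 Ω, ∠Z = −∠Y = 83.5°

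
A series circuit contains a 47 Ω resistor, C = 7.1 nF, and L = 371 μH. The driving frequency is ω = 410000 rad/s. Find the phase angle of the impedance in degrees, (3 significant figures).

X_L = ωL = 152 Ω
X_C = 1/(ωC) = 344 Ω
Net reactance X = X_L − X_C = -191 Ω
Z = 47.0 − j191 Ω
|Z| = √(47.0² + 191²) = 197 Ω
∠Z = arctan(-191/47.0) = -76.2°

-76.2°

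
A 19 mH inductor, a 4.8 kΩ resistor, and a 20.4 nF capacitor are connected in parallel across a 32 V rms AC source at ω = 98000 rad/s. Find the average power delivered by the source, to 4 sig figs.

213.3 mW

X_L = ωL = 1862 Ω
X_C = 1/(ωC) = 500.2 Ω
Parallel: admittances add. Y = 1/R + 1/(jωL) + jωC
Y = (0.0002083 + j0.001462) S
|Y| = 0.001477 S → |Z| = 1/|Y| = 677.1 Ω, ∠Z = −∠Y = -81.89°
I = V/|Z| = 47.26 mA
P = VI cos φ = 32 × 0.04726 × cos(-81.89°) = 213.3 mW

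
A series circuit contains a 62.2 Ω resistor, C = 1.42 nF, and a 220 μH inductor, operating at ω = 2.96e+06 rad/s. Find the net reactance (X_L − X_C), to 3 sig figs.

X_L = ωL = 651 Ω
X_C = 1/(ωC) = 238 Ω
X = 651 − 238 = 413 Ω

413 Ω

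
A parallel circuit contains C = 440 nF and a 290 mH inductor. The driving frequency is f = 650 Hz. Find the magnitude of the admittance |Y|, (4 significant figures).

952.7 μS

ω = 2πf = 4084 rad/s
X_L = ωL = 1184 Ω
X_C = 1/(ωC) = 556.5 Ω
Parallel: admittances add. Y = 1/(jωL) + jωC
Y = (0 + j0.0009527) S
|Y| = 0.0009527 S → |Z| = 1/|Y| = 1050 Ω, ∠Z = −∠Y = -90.00°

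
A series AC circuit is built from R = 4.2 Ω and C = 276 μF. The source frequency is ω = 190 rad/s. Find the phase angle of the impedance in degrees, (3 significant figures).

X_C = 1/(ωC) = 19.1 Ω
Z = 4.20 − j19.1 Ω
|Z| = √(4.20² + 19.1²) = 19.5 Ω
∠Z = arctan(-19.1/4.20) = -77.6°

-77.6°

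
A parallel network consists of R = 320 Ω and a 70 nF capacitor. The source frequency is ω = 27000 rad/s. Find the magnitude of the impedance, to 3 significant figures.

X_C = 1/(ωC) = 529 Ω
Parallel: admittances add. Y = 1/R + jωC
Y = (0.00313 + j0.00189) S
|Y| = 0.00365 S → |Z| = 1/|Y| = 274 Ω, ∠Z = −∠Y = -31.2°

274 Ω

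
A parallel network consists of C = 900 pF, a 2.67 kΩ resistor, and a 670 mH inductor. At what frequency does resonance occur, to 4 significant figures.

6.481 kHz

ω₀ = 1/√(LC) = 1/√(0.67 × 9e-10) = 40720 rad/s
f₀ = ω₀/(2π) = 6.481 kHz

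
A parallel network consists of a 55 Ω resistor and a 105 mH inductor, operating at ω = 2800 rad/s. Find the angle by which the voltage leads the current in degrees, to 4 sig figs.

X_L = ωL = 294.0 Ω
Parallel: admittances add. Y = 1/R + 1/(jωL)
Y = (0.01818 − j0.003401) S
|Y| = 0.01850 S → |Z| = 1/|Y| = 54.06 Ω, ∠Z = −∠Y = 10.60°

10.60°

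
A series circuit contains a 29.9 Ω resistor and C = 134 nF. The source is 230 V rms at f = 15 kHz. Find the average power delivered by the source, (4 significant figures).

ω = 2πf = 94250 rad/s
X_C = 1/(ωC) = 79.18 Ω
Z = 29.90 − j79.18 Ω
|Z| = √(29.90² + 79.18²) = 84.64 Ω
∠Z = arctan(-79.18/29.90) = -69.31°
I = V/|Z| = 2.717 A
P = VI cos φ = 230 × 2.717 × cos(-69.31°) = 220.8 W

220.8 W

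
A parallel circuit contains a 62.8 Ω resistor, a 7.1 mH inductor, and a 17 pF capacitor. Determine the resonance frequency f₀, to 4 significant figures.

ω₀ = 1/√(LC) = 1/√(0.0071 × 1.7e-11) = 2.878e+06 rad/s
f₀ = ω₀/(2π) = 458.1 kHz

458.1 kHz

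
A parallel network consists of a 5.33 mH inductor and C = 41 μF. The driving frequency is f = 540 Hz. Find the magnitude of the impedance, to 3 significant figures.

11.9 Ω

ω = 2πf = 3393 rad/s
X_L = ωL = 18.1 Ω
X_C = 1/(ωC) = 7.19 Ω
Parallel: admittances add. Y = 1/(jωL) + jωC
Y = (0 + j0.0838) S
|Y| = 0.0838 S → |Z| = 1/|Y| = 11.9 Ω, ∠Z = −∠Y = -90.0°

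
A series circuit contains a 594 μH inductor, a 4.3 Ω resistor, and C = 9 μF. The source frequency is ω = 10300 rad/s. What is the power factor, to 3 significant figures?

0.677

X_L = ωL = 6.12 Ω
X_C = 1/(ωC) = 10.8 Ω
Net reactance X = X_L − X_C = -4.67 Ω
Z = 4.30 − j4.67 Ω
|Z| = √(4.30² + 4.67²) = 6.35 Ω
∠Z = arctan(-4.67/4.30) = -47.4°
cos φ = cos(-47.4°) = 0.677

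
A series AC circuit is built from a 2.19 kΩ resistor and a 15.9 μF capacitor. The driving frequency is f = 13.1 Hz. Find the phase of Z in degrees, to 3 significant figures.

ω = 2πf = 82.31 rad/s
X_C = 1/(ωC) = 764 Ω
Z = 2190 − j764 Ω
|Z| = √(2190² + 764²) = 2320 Ω
∠Z = arctan(-764/2190) = -19.2°

-19.2°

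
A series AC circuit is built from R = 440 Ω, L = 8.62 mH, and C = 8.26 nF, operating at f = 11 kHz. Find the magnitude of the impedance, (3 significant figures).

ω = 2πf = 69120 rad/s
X_L = ωL = 596 Ω
X_C = 1/(ωC) = 1750 Ω
Net reactance X = X_L − X_C = -1160 Ω
Z = 440 − j1160 Ω
|Z| = √(440² + 1160²) = 1240 Ω

1240 Ω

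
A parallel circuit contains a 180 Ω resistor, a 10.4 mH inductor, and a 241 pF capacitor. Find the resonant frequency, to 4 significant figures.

ω₀ = 1/√(LC) = 1/√(0.0104 × 2.41e-10) = 631600 rad/s
f₀ = ω₀/(2π) = 100.5 kHz

100.5 kHz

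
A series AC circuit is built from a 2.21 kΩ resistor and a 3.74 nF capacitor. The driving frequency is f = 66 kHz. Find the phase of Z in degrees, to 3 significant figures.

ω = 2πf = 414700 rad/s
X_C = 1/(ωC) = 645 Ω
Z = 2210 − j645 Ω
|Z| = √(2210² + 645²) = 2300 Ω
∠Z = arctan(-645/2210) = -16.3°

-16.3°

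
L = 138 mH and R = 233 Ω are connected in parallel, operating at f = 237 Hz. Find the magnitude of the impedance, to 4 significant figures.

154.1 Ω

ω = 2πf = 1489 rad/s
X_L = ωL = 205.5 Ω
Parallel: admittances add. Y = 1/R + 1/(jωL)
Y = (0.004292 − j0.004866) S
|Y| = 0.006488 S → |Z| = 1/|Y| = 154.1 Ω, ∠Z = −∠Y = 48.59°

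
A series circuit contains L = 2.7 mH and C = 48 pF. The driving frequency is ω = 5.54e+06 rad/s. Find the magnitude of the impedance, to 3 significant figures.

X_L = ωL = 15000 Ω
X_C = 1/(ωC) = 3760 Ω
Net reactance X = X_L − X_C = 11200 Ω
Z = j11200 Ω
|Z| = √(0² + 11200²) = 11200 Ω

11200 Ω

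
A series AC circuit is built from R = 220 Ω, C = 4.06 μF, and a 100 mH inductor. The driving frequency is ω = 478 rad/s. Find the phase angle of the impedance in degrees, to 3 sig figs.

X_L = ωL = 47.8 Ω
X_C = 1/(ωC) = 515 Ω
Net reactance X = X_L − X_C = -467 Ω
Z = 220 − j467 Ω
|Z| = √(220² + 467²) = 517 Ω
∠Z = arctan(-467/220) = -64.8°

-64.8°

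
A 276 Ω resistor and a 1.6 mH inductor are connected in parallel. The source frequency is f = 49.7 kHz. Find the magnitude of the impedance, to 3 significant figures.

ω = 2πf = 312300 rad/s
X_L = ωL = 500 Ω
Parallel: admittances add. Y = 1/R + 1/(jωL)
Y = (0.00362 − j0.00200) S
|Y| = 0.00414 S → |Z| = 1/|Y| = 242 Ω, ∠Z = −∠Y = 28.9°

242 Ω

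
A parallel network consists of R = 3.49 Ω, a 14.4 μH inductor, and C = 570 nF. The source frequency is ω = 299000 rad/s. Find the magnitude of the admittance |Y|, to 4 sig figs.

X_L = ωL = 4.306 Ω
X_C = 1/(ωC) = 5.868 Ω
Parallel: admittances add. Y = 1/R + 1/(jωL) + jωC
Y = (0.2865 − j0.06183) S
|Y| = 0.2931 S → |Z| = 1/|Y| = 3.411 Ω, ∠Z = −∠Y = 12.18°

293.1 mS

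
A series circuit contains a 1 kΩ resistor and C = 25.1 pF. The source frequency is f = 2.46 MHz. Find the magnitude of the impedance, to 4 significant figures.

ω = 2πf = 1.546e+07 rad/s
X_C = 1/(ωC) = 2578 Ω
Z = 1000 − j2578 Ω
|Z| = √(1000² + 2578²) = 2765 Ω

2765 Ω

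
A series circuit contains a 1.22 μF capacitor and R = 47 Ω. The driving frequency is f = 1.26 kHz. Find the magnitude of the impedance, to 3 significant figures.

ω = 2πf = 7917 rad/s
X_C = 1/(ωC) = 104 Ω
Z = 47.0 − j104 Ω
|Z| = √(47.0² + 104²) = 114 Ω

114 Ω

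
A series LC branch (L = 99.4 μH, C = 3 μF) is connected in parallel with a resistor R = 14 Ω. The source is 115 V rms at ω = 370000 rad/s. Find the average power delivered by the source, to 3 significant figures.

X_L = ωL = 36.8 Ω
X_C = 1/(ωC) = 0.901 Ω
Branch 1: Z₁ = R = 14.0 Ω
Branch 2 (series LC): Z₂ = j(X_L − X_C) = j35.9 Ω
Parallel: Z = Z₁Z₂/(Z₁+Z₂), |Z| = 13.0 Ω, ∠Z = 21.3°
I = V/|Z| = 8.82 A
P = VI cos φ = 115 × 8.82 × cos(21.3°) = 945 W

945 W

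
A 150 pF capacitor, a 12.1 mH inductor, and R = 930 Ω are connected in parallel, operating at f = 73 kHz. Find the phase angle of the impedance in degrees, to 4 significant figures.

ω = 2πf = 458700 rad/s
X_L = ωL = 5550 Ω
X_C = 1/(ωC) = 14530 Ω
Parallel: admittances add. Y = 1/R + 1/(jωL) + jωC
Y = (0.001075 − j0.0001114) S
|Y| = 0.001081 S → |Z| = 1/|Y| = 925.1 Ω, ∠Z = −∠Y = 5.914°

5.914°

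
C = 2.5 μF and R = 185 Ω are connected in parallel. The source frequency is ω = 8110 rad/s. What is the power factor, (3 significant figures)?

X_C = 1/(ωC) = 49.3 Ω
Parallel: admittances add. Y = 1/R + jωC
Y = (0.00541 + j0.0203) S
|Y| = 0.0210 S → |Z| = 1/|Y| = 47.7 Ω, ∠Z = −∠Y = -75.1°
cos φ = cos(-75.1°) = 0.258

0.258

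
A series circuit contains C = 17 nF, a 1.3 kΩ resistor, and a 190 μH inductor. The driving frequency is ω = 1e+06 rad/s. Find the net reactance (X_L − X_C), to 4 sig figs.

X_L = ωL = 190.0 Ω
X_C = 1/(ωC) = 58.82 Ω
X = 190.0 − 58.82 = 131.2 Ω

131.2 Ω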